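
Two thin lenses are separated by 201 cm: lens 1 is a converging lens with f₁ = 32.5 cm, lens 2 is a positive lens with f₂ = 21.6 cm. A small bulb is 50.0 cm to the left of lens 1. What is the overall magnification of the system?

Lens 1: 1/d_i1 = 1/(32.5) − 1/(50.0) = 0.01077, so d_i1 = 92.86 cm; m₁ = −d_i1/d_o1 = -1.857.
d_o2 = 201 − (92.86) = 108.1 cm.
Lens 2: 1/d_i2 = 1/(21.6) − 1/(108.1) = 0.03705, so d_i2 = 26.99 cm; m₂ = −d_i2/d_o2 = -0.2497.
m = m₁·m₂ = (-1.857)(-0.2497) = +0.464.

m = +0.464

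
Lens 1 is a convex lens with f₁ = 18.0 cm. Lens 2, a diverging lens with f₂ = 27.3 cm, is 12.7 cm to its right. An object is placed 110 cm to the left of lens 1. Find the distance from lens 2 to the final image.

Lens 1: 1/d_i1 = 1/f₁ − 1/d_o1 = 1/(18.0) − 1/(110) = 0.04646, so d_i1 = 21.52 cm.
The intermediate image is 21.52 cm to the right of lens 1, which lies 8.820 cm to the right of lens 2 — a virtual object — so d_o2 = −8.820 cm.
Lens 2 is diverging, so f₂ = −27.3 cm.
Lens 2: 1/d_i2 = 1/f₂ − 1/d_o2 = 1/(-27.3) − 1/(-8.820) = 0.07675, so d_i2 = 13.0 cm.
The final image is real, 13.0 cm to the right of lens 2 (overall magnification ≈ -0.29).

13.0 cm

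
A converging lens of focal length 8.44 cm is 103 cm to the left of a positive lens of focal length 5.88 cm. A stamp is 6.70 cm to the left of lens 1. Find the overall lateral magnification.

m = -0.220

Lens 1: 1/d_i1 = 1/(8.44) − 1/(6.70) = -0.03077, so d_i1 = -32.50 cm; m₁ = −d_i1/d_o1 = +4.851.
d_o2 = 103 − (-32.50) = 135.5 cm.
Lens 2: 1/d_i2 = 1/(5.88) − 1/(135.5) = 0.1627, so d_i2 = 6.147 cm; m₂ = −d_i2/d_o2 = -0.04536.
m = m₁·m₂ = (+4.851)(-0.04536) = -0.220.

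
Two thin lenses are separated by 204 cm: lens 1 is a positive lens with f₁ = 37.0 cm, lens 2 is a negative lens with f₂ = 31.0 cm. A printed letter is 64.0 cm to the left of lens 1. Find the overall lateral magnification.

m = -0.288

Lens 1: 1/d_i1 = 1/(37.0) − 1/(64.0) = 0.01140, so d_i1 = 87.70 cm; m₁ = −d_i1/d_o1 = -1.370.
d_o2 = 204 − (87.70) = 116.3 cm.
f₂ = −31.0 cm (diverging).
Lens 2: 1/d_i2 = 1/(-31.0) − 1/(116.3) = -0.04086, so d_i2 = -24.48 cm; m₂ = −d_i2/d_o2 = +0.2105.
m = m₁·m₂ = (-1.370)(+0.2105) = -0.288.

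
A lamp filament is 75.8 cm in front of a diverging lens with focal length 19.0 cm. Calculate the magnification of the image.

For a diverging lens, f = -19.0 cm.
1/d_i = 1/f − 1/d_o = 1/(-19.00) − 1/(75.8) = -0.06582, so d_i = -15.19 cm.
m = −d_i/d_o = −(-15.19)/(75.8) = +0.200.
The image is virtual, upright and reduced, on the same side as the object.

m = +0.200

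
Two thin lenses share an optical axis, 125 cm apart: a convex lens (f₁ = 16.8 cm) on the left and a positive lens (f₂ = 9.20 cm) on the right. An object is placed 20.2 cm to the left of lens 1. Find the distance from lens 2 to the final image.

Lens 1: 1/d_i1 = 1/f₁ − 1/d_o1 = 1/(16.8) − 1/(20.2) = 0.01002, so d_i1 = 99.81 cm.
The intermediate image is 99.81 cm to the right of lens 1, which is 125 − (99.81) = 25.19 cm to the left of lens 2, so d_o2 = +25.19 cm.
Lens 2: 1/d_i2 = 1/f₂ − 1/d_o2 = 1/(9.20) − 1/(25.19) = 0.06900, so d_i2 = 14.5 cm.
The final image is real, 14.5 cm to the right of lens 2 (overall magnification ≈ 2.8).

14.5 cm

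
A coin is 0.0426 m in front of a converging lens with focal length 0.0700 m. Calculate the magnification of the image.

1/d_i = 1/f − 1/d_o = 1/(0.07000) − 1/(0.0426) = -9.188, so d_i = -0.1088 m.
m = −d_i/d_o = −(-0.1088)/(0.0426) = +2.55.
The image is virtual, upright and enlarged, on the same side as the object.

m = +2.55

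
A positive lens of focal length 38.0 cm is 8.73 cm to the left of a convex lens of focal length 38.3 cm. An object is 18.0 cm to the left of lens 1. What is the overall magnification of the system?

Lens 1: 1/d_i1 = 1/(38.0) − 1/(18.0) = -0.02924, so d_i1 = -34.20 cm; m₁ = −d_i1/d_o1 = +1.900.
d_o2 = 8.73 − (-34.20) = 42.93 cm.
Lens 2: 1/d_i2 = 1/(38.3) − 1/(42.93) = 0.002816, so d_i2 = 355.1 cm; m₂ = −d_i2/d_o2 = -8.272.
m = m₁·m₂ = (+1.900)(-8.272) = -15.7.

m = -15.7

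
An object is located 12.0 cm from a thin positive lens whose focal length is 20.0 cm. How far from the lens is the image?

30.0 cm

Thin-lens equation: 1/v = 1/f − 1/u = 1/(20.00) − 1/(12.0) = 0.05000 − 0.08333 = -0.03333, so v = -30.0 cm.
The image is virtual, upright and enlarged, on the same side as the object.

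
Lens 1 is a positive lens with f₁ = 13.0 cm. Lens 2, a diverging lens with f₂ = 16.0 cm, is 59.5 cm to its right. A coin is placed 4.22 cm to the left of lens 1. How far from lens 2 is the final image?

12.9 cm

Lens 1: 1/d_i1 = 1/f₁ − 1/d_o1 = 1/(13.0) − 1/(4.22) = -0.1600, so d_i1 = -6.248 cm.
The intermediate image is 6.248 cm to the left of lens 1 (virtual), which is 59.5 − (-6.248) = 65.75 cm to the left of lens 2, so d_o2 = +65.75 cm.
Lens 2 is diverging, so f₂ = −16.0 cm.
Lens 2: 1/d_i2 = 1/f₂ − 1/d_o2 = 1/(-16.0) − 1/(65.75) = -0.07771, so d_i2 = -12.9 cm.
The final image is virtual, 12.9 cm to the left of lens 2 (overall magnification ≈ 0.29).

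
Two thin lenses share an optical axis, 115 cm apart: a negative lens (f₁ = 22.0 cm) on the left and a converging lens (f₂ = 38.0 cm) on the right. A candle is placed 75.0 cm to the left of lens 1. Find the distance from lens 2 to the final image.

Lens 1 is diverging, so f₁ = −22.0 cm.
Lens 1: 1/d_i1 = 1/f₁ − 1/d_o1 = 1/(-22.0) − 1/(75.0) = -0.05879, so d_i1 = -17.01 cm.
The intermediate image is 17.01 cm to the left of lens 1 (virtual), which is 115 − (-17.01) = 132.0 cm to the left of lens 2, so d_o2 = +132.0 cm.
Lens 2: 1/d_i2 = 1/f₂ − 1/d_o2 = 1/(38.0) − 1/(132.0) = 0.01874, so d_i2 = 53.4 cm.
The final image is real, 53.4 cm to the right of lens 2 (overall magnification ≈ -0.092).

53.4 cm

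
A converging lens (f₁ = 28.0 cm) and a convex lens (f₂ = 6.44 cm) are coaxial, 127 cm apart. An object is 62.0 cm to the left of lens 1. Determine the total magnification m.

m = +0.0763

Lens 1: 1/d_i1 = 1/(28.0) − 1/(62.0) = 0.01959, so d_i1 = 51.06 cm; m₁ = −d_i1/d_o1 = -0.8235.
d_o2 = 127 − (51.06) = 75.94 cm.
Lens 2: 1/d_i2 = 1/(6.44) − 1/(75.94) = 0.1421, so d_i2 = 7.037 cm; m₂ = −d_i2/d_o2 = -0.09266.
m = m₁·m₂ = (-0.8235)(-0.09266) = +0.0763.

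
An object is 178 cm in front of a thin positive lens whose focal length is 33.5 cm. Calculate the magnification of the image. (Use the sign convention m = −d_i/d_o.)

m = -0.232

1/d_i = 1/f − 1/d_o = 1/(33.50) − 1/(178) = 0.02423, so d_i = 41.27 cm.
m = −d_i/d_o = −(41.27)/(178) = -0.232.
The image is real, inverted and reduced, on the far side of the lens.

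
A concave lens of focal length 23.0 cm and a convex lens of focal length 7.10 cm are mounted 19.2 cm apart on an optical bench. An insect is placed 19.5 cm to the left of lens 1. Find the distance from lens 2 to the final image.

Lens 1 is diverging, so f₁ = −23.0 cm.
Lens 1: 1/d_i1 = 1/f₁ − 1/d_o1 = 1/(-23.0) − 1/(19.5) = -0.09476, so d_i1 = -10.55 cm.
The intermediate image is 10.55 cm to the left of lens 1 (virtual), which is 19.2 − (-10.55) = 29.75 cm to the left of lens 2, so d_o2 = +29.75 cm.
Lens 2: 1/d_i2 = 1/f₂ − 1/d_o2 = 1/(7.10) − 1/(29.75) = 0.1072, so d_i2 = 9.33 cm.
The final image is real, 9.33 cm to the right of lens 2 (overall magnification ≈ -0.17).

9.33 cm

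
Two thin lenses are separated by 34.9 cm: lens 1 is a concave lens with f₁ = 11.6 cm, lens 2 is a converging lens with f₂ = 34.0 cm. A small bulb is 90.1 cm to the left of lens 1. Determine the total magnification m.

m = -0.347

f₁ = −11.6 cm (diverging).
Lens 1: 1/d_i1 = 1/(-11.6) − 1/(90.1) = -0.09731, so d_i1 = -10.28 cm; m₁ = −d_i1/d_o1 = +0.1141.
d_o2 = 34.9 − (-10.28) = 45.18 cm.
Lens 2: 1/d_i2 = 1/(34.0) − 1/(45.18) = 0.007278, so d_i2 = 137.4 cm; m₂ = −d_i2/d_o2 = -3.041.
m = m₁·m₂ = (+0.1141)(-3.041) = -0.347.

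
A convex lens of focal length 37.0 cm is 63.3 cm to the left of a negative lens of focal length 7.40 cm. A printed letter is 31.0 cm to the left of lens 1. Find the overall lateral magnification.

Lens 1: 1/d_i1 = 1/(37.0) − 1/(31.0) = -0.005231, so d_i1 = -191.2 cm; m₁ = −d_i1/d_o1 = +6.168.
d_o2 = 63.3 − (-191.2) = 254.5 cm.
f₂ = −7.40 cm (diverging).
Lens 2: 1/d_i2 = 1/(-7.40) − 1/(254.5) = -0.1391, so d_i2 = -7.191 cm; m₂ = −d_i2/d_o2 = +0.02826.
m = m₁·m₂ = (+6.168)(+0.02826) = +0.174.

m = +0.174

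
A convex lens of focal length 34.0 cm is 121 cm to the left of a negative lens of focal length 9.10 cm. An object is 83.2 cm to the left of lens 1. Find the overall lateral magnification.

Lens 1: 1/d_i1 = 1/(34.0) − 1/(83.2) = 0.01739, so d_i1 = 57.50 cm; m₁ = −d_i1/d_o1 = -0.6911.
d_o2 = 121 − (57.50) = 63.50 cm.
f₂ = −9.10 cm (diverging).
Lens 2: 1/d_i2 = 1/(-9.10) − 1/(63.50) = -0.1256, so d_i2 = -7.959 cm; m₂ = −d_i2/d_o2 = +0.1253.
m = m₁·m₂ = (-0.6911)(+0.1253) = -0.0866.

m = -0.0866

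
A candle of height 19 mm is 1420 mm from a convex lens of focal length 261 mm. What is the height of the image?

1/d_i = 1/f − 1/d_o = 1/(261.0) − 1/(1420) = 0.003127, so d_i = 319.8 mm.
m = −d_i/d_o = -0.2252.
|h_i| = |m|·h_o = 0.2252 × 19 = 4.28 mm. The image is real, inverted and reduced, on the far side of the lens.

4.28 mm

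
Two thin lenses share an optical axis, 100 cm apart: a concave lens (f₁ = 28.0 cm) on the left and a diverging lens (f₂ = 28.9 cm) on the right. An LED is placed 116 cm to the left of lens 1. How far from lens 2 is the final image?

23.4 cm

Lens 1 is diverging, so f₁ = −28.0 cm.
Lens 1: 1/d_i1 = 1/f₁ − 1/d_o1 = 1/(-28.0) − 1/(116) = -0.04433, so d_i1 = -22.56 cm.
The intermediate image is 22.56 cm to the left of lens 1 (virtual), which is 100 − (-22.56) = 122.6 cm to the left of lens 2, so d_o2 = +122.6 cm.
Lens 2 is diverging, so f₂ = −28.9 cm.
Lens 2: 1/d_i2 = 1/f₂ − 1/d_o2 = 1/(-28.9) − 1/(122.6) = -0.04276, so d_i2 = -23.4 cm.
The final image is virtual, 23.4 cm to the left of lens 2 (overall magnification ≈ 0.037).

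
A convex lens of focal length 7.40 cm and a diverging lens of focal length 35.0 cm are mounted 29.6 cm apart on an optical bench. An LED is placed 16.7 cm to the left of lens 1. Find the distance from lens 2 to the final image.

Lens 1: 1/d_i1 = 1/f₁ − 1/d_o1 = 1/(7.40) − 1/(16.7) = 0.07525, so d_i1 = 13.29 cm.
The intermediate image is 13.29 cm to the right of lens 1, which is 29.6 − (13.29) = 16.31 cm to the left of lens 2, so d_o2 = +16.31 cm.
Lens 2 is diverging, so f₂ = −35.0 cm.
Lens 2: 1/d_i2 = 1/f₂ − 1/d_o2 = 1/(-35.0) − 1/(16.31) = -0.08988, so d_i2 = -11.1 cm.
The final image is virtual, 11.1 cm to the left of lens 2 (overall magnification ≈ -0.54).

11.1 cm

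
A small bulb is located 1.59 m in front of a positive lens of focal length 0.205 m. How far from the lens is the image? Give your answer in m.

Thin-lens equation: 1/s_i = 1/f − 1/s_o = 1/(0.2050) − 1/(1.59) = 4.878 − 0.6289 = 4.249, so s_i = 0.235 m.
The image is real, inverted and reduced, on the far side of the lens.

0.235 m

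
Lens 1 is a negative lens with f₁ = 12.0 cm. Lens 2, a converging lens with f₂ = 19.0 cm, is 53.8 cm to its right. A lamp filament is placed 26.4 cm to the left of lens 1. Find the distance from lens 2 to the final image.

27.4 cm

Lens 1 is diverging, so f₁ = −12.0 cm.
Lens 1: 1/d_i1 = 1/f₁ − 1/d_o1 = 1/(-12.0) − 1/(26.4) = -0.1212, so d_i1 = -8.250 cm.
The intermediate image is 8.250 cm to the left of lens 1 (virtual), which is 53.8 − (-8.250) = 62.05 cm to the left of lens 2, so d_o2 = +62.05 cm.
Lens 2: 1/d_i2 = 1/f₂ − 1/d_o2 = 1/(19.0) − 1/(62.05) = 0.03652, so d_i2 = 27.4 cm.
The final image is real, 27.4 cm to the right of lens 2 (overall magnification ≈ -0.14).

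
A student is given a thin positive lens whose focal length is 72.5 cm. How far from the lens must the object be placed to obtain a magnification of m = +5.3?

58.8 cm

m = −d_i/d_o ⇒ d_i = −m·d_o.
1/f = 1/d_o + 1/d_i = 1/d_o − 1/(m·d_o) = (1 − 1/m)/d_o, so d_o = f(1 − 1/m) = (72.50)(1 − 1/(+5.3)) = 58.8 cm.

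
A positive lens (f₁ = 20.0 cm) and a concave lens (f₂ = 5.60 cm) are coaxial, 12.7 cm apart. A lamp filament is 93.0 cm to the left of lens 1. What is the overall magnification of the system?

Lens 1: 1/d_i1 = 1/(20.0) − 1/(93.0) = 0.03925, so d_i1 = 25.48 cm; m₁ = −d_i1/d_o1 = -0.2740.
d_o2 = 12.7 − (25.48) = -12.78 cm (virtual object).
f₂ = −5.60 cm (diverging).
Lens 2: 1/d_i2 = 1/(-5.60) − 1/(-12.78) = -0.1003, so d_i2 = -9.968 cm; m₂ = −d_i2/d_o2 = -0.7799.
m = m₁·m₂ = (-0.2740)(-0.7799) = +0.214.

m = +0.214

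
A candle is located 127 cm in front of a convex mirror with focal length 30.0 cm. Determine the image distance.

For a convex mirror, f = -30.0 cm.
Mirror equation: 1/s_i = 1/f − 1/s_o = 1/(-30.00) − 1/(127) = -0.03333 − 0.007874 = -0.04121, so s_i = -24.3 cm.
The image is virtual, upright and reduced, behind the mirror.

24.3 cm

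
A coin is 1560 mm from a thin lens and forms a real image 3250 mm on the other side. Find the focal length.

f = 1050 mm (converging)

Real image ⇒ d_i = +3250 mm.
1/f = 1/d_o + 1/d_i = 1/(1560) + 1/(3250) = 0.0009487, so f = 1050 mm.
Since f is positive, the thin lens is converging.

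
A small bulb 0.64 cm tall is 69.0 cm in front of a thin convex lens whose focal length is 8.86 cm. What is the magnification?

1/d_i = 1/f − 1/d_o = 1/(8.860) − 1/(69.0) = 0.09837, so d_i = 10.17 cm.
m = −d_i/d_o = −(10.17)/(69.0) = -0.147.
The image is real, inverted and reduced, on the far side of the lens.

m = -0.147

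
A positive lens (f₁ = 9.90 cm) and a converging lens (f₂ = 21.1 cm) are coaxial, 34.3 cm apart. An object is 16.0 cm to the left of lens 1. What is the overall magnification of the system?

m = -2.68

Lens 1: 1/d_i1 = 1/(9.90) − 1/(16.0) = 0.03851, so d_i1 = 25.97 cm; m₁ = −d_i1/d_o1 = -1.623.
d_o2 = 34.3 − (25.97) = 8.330 cm.
Lens 2: 1/d_i2 = 1/(21.1) − 1/(8.330) = -0.07265, so d_i2 = -13.76 cm; m₂ = −d_i2/d_o2 = +1.652.
m = m₁·m₂ = (-1.623)(+1.652) = -2.68.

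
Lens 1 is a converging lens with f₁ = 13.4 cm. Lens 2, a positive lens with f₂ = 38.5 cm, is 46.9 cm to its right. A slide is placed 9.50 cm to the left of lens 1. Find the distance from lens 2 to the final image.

Lens 1: 1/d_i1 = 1/f₁ − 1/d_o1 = 1/(13.4) − 1/(9.50) = -0.03064, so d_i1 = -32.64 cm.
The intermediate image is 32.64 cm to the left of lens 1 (virtual), which is 46.9 − (-32.64) = 79.54 cm to the left of lens 2, so d_o2 = +79.54 cm.
Lens 2: 1/d_i2 = 1/f₂ − 1/d_o2 = 1/(38.5) − 1/(79.54) = 0.01340, so d_i2 = 74.6 cm.
The final image is real, 74.6 cm to the right of lens 2 (overall magnification ≈ -3.2).

74.6 cm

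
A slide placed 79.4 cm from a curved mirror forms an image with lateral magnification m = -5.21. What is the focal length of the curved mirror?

f = 66.6 cm (concave)

m = −d_i/d_o ⇒ d_i = −m·d_o = −(-5.21)·(79.4) = 413.7 cm.
1/f = 1/d_o + 1/d_i = 1/(79.4) + 1/(413.7) = 0.01501, so f = 66.6 cm.
Since f is positive, the curved mirror is concave.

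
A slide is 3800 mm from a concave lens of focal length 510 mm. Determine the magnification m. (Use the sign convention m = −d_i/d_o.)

m = +0.118

For a concave lens, f = -510 mm.
1/d_i = 1/f − 1/d_o = 1/(-510.0) − 1/(3800) = -0.002224, so d_i = -449.7 mm.
m = −d_i/d_o = −(-449.7)/(3800) = +0.118.
The image is virtual, upright and reduced, on the same side as the object.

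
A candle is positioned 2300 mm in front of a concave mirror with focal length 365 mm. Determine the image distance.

Mirror equation: 1/q = 1/f − 1/p = 1/(365.0) − 1/(2300) = 0.002740 − 0.0004348 = 0.002305, so q = 434 mm.
The image is real, inverted and reduced, in front of the mirror.

434 mm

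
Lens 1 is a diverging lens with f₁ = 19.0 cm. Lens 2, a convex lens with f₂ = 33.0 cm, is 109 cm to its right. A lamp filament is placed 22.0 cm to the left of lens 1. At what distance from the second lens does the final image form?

45.6 cm

Lens 1 is diverging, so f₁ = −19.0 cm.
Lens 1: 1/d_i1 = 1/f₁ − 1/d_o1 = 1/(-19.0) − 1/(22.0) = -0.09809, so d_i1 = -10.20 cm.
The intermediate image is 10.20 cm to the left of lens 1 (virtual), which is 109 − (-10.20) = 119.2 cm to the left of lens 2, so d_o2 = +119.2 cm.
Lens 2: 1/d_i2 = 1/f₂ − 1/d_o2 = 1/(33.0) − 1/(119.2) = 0.02191, so d_i2 = 45.6 cm.
The final image is real, 45.6 cm to the right of lens 2 (overall magnification ≈ -0.18).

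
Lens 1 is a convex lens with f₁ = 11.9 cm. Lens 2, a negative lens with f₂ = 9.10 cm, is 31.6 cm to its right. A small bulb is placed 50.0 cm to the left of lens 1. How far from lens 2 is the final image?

5.80 cm

Lens 1: 1/d_i1 = 1/f₁ − 1/d_o1 = 1/(11.9) − 1/(50.0) = 0.06403, so d_i1 = 15.62 cm.
The intermediate image is 15.62 cm to the right of lens 1, which is 31.6 − (15.62) = 15.98 cm to the left of lens 2, so d_o2 = +15.98 cm.
Lens 2 is diverging, so f₂ = −9.10 cm.
Lens 2: 1/d_i2 = 1/f₂ − 1/d_o2 = 1/(-9.10) − 1/(15.98) = -0.1725, so d_i2 = -5.80 cm.
The final image is virtual, 5.80 cm to the left of lens 2 (overall magnification ≈ -0.11).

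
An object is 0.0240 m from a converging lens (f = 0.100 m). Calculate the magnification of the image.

1/d_i = 1/f − 1/d_o = 1/(0.1000) − 1/(0.0240) = -31.67, so d_i = -0.03158 m.
m = −d_i/d_o = −(-0.03158)/(0.0240) = +1.32.
The image is virtual, upright and enlarged, on the same side as the object.

m = +1.32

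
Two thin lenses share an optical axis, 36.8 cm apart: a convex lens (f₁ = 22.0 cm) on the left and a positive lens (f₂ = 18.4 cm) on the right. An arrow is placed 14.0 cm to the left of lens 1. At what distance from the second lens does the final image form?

24.4 cm

Lens 1: 1/d_i1 = 1/f₁ − 1/d_o1 = 1/(22.0) − 1/(14.0) = -0.02597, so d_i1 = -38.50 cm.
The intermediate image is 38.50 cm to the left of lens 1 (virtual), which is 36.8 − (-38.50) = 75.30 cm to the left of lens 2, so d_o2 = +75.30 cm.
Lens 2: 1/d_i2 = 1/f₂ − 1/d_o2 = 1/(18.4) − 1/(75.30) = 0.04107, so d_i2 = 24.4 cm.
The final image is real, 24.4 cm to the right of lens 2 (overall magnification ≈ -0.89).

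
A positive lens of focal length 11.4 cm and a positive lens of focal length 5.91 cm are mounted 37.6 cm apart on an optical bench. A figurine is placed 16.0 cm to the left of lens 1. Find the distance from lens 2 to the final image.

Lens 1: 1/d_i1 = 1/f₁ − 1/d_o1 = 1/(11.4) − 1/(16.0) = 0.02522, so d_i1 = 39.65 cm.
The intermediate image is 39.65 cm to the right of lens 1, which lies 2.050 cm to the right of lens 2 — a virtual object — so d_o2 = −2.050 cm.
Lens 2: 1/d_i2 = 1/f₂ − 1/d_o2 = 1/(5.91) − 1/(-2.050) = 0.6570, so d_i2 = 1.52 cm.
The final image is real, 1.52 cm to the right of lens 2 (overall magnification ≈ -1.8).

1.52 cm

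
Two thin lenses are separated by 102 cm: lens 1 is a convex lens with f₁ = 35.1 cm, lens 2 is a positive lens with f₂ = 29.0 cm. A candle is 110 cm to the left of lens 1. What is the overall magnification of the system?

m = +0.634

Lens 1: 1/d_i1 = 1/(35.1) − 1/(110) = 0.01940, so d_i1 = 51.55 cm; m₁ = −d_i1/d_o1 = -0.4686.
d_o2 = 102 − (51.55) = 50.45 cm.
Lens 2: 1/d_i2 = 1/(29.0) − 1/(50.45) = 0.01466, so d_i2 = 68.21 cm; m₂ = −d_i2/d_o2 = -1.352.
m = m₁·m₂ = (-0.4686)(-1.352) = +0.634.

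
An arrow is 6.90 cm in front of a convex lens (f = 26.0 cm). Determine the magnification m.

m = +1.36

1/d_i = 1/f − 1/d_o = 1/(26.00) − 1/(6.90) = -0.1065, so d_i = -9.393 cm.
m = −d_i/d_o = −(-9.393)/(6.90) = +1.36.
The image is virtual, upright and enlarged, on the same side as the object.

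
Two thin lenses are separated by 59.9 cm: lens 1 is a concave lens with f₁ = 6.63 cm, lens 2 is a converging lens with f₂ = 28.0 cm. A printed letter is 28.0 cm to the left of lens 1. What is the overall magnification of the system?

f₁ = −6.63 cm (diverging).
Lens 1: 1/d_i1 = 1/(-6.63) − 1/(28.0) = -0.1865, so d_i1 = -5.361 cm; m₁ = −d_i1/d_o1 = +0.1915.
d_o2 = 59.9 − (-5.361) = 65.26 cm.
Lens 2: 1/d_i2 = 1/(28.0) − 1/(65.26) = 0.02039, so d_i2 = 49.04 cm; m₂ = −d_i2/d_o2 = -0.7515.
m = m₁·m₂ = (+0.1915)(-0.7515) = -0.144.

m = -0.144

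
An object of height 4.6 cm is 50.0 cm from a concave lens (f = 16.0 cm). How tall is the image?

For a concave lens, f = -16.0 cm.
1/d_i = 1/f − 1/d_o = 1/(-16.00) − 1/(50.0) = -0.08250, so d_i = -12.12 cm.
m = −d_i/d_o = +0.2424.
|h_i| = |m|·h_o = 0.2424 × 4.6 = 1.12 cm. The image is virtual, upright and reduced, on the same side as the object.

1.12 cm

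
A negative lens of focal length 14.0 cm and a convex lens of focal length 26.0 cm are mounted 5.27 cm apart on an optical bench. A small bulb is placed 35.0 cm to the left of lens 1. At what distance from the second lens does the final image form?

Lens 1 is diverging, so f₁ = −14.0 cm.
Lens 1: 1/d_i1 = 1/f₁ − 1/d_o1 = 1/(-14.0) − 1/(35.0) = -0.1000, so d_i1 = -10.00 cm.
The intermediate image is 10.00 cm to the left of lens 1 (virtual), which is 5.27 − (-10.00) = 15.27 cm to the left of lens 2, so d_o2 = +15.27 cm.
Lens 2: 1/d_i2 = 1/f₂ − 1/d_o2 = 1/(26.0) − 1/(15.27) = -0.02703, so d_i2 = -37.0 cm.
The final image is virtual, 37.0 cm to the left of lens 2 (overall magnification ≈ 0.69).

37.0 cm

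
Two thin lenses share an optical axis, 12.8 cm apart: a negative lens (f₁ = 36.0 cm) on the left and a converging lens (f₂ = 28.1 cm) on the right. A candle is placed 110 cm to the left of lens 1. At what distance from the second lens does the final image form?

Lens 1 is diverging, so f₁ = −36.0 cm.
Lens 1: 1/d_i1 = 1/f₁ − 1/d_o1 = 1/(-36.0) − 1/(110) = -0.03687, so d_i1 = -27.12 cm.
The intermediate image is 27.12 cm to the left of lens 1 (virtual), which is 12.8 − (-27.12) = 39.92 cm to the left of lens 2, so d_o2 = +39.92 cm.
Lens 2: 1/d_i2 = 1/f₂ − 1/d_o2 = 1/(28.1) − 1/(39.92) = 0.01054, so d_i2 = 94.9 cm.
The final image is real, 94.9 cm to the right of lens 2 (overall magnification ≈ -0.59).

94.9 cm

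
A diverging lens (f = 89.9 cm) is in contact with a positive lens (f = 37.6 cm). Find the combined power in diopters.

P = +1.55 D

P₁ = 1/f₁ = 1/(-0.899 m) = -1.112 D; P₂ = 1/f₂ = 1/(0.376 m) = +2.660 D.
For thin lenses in contact, P = P₁ + P₂ = (-1.112) + (+2.660) = +1.55 D.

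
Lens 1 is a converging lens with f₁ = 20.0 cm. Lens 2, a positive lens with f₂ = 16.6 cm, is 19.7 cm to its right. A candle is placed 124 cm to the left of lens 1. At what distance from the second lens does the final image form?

Lens 1: 1/d_i1 = 1/f₁ − 1/d_o1 = 1/(20.0) − 1/(124) = 0.04194, so d_i1 = 23.85 cm.
The intermediate image is 23.85 cm to the right of lens 1, which lies 4.150 cm to the right of lens 2 — a virtual object — so d_o2 = −4.150 cm.
Lens 2: 1/d_i2 = 1/f₂ − 1/d_o2 = 1/(16.6) − 1/(-4.150) = 0.3012, so d_i2 = 3.32 cm.
The final image is real, 3.32 cm to the right of lens 2 (overall magnification ≈ -0.15).

3.32 cm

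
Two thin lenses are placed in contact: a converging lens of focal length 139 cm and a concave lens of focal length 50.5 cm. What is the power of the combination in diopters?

P₁ = 1/f₁ = 1/(1.39 m) = +0.7194 D; P₂ = 1/f₂ = 1/(-0.505 m) = -1.980 D.
For thin lenses in contact, P = P₁ + P₂ = (+0.7194) + (-1.980) = -1.26 D.

P = -1.26 D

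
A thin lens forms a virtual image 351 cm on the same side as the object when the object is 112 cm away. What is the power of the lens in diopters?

P = +0.608 D

Virtual image ⇒ d_i = −351 cm.
1/f = 1/d_o + 1/d_i = 1/(112) + 1/(-351) = 0.006080 cm⁻¹.
f = 164.5 cm = 1.645 m, so P = 1/f = +0.608 D.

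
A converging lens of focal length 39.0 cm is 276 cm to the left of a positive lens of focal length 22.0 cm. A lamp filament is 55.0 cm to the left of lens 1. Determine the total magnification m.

Lens 1: 1/d_i1 = 1/(39.0) − 1/(55.0) = 0.007459, so d_i1 = 134.1 cm; m₁ = −d_i1/d_o1 = -2.438.
d_o2 = 276 − (134.1) = 141.9 cm.
Lens 2: 1/d_i2 = 1/(22.0) − 1/(141.9) = 0.03841, so d_i2 = 26.04 cm; m₂ = −d_i2/d_o2 = -0.1835.
m = m₁·m₂ = (-2.438)(-0.1835) = +0.447.

m = +0.447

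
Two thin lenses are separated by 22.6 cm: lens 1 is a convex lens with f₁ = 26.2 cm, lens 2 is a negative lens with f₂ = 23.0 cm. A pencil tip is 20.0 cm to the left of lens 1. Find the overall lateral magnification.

Lens 1: 1/d_i1 = 1/(26.2) − 1/(20.0) = -0.01183, so d_i1 = -84.52 cm; m₁ = −d_i1/d_o1 = +4.226.
d_o2 = 22.6 − (-84.52) = 107.1 cm.
f₂ = −23.0 cm (diverging).
Lens 2: 1/d_i2 = 1/(-23.0) − 1/(107.1) = -0.05282, so d_i2 = -18.93 cm; m₂ = −d_i2/d_o2 = +0.1768.
m = m₁·m₂ = (+4.226)(+0.1768) = +0.747.

m = +0.747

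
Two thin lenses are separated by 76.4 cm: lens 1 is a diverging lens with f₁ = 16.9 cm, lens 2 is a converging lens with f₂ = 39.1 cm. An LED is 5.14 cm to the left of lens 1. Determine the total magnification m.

f₁ = −16.9 cm (diverging).
Lens 1: 1/d_i1 = 1/(-16.9) − 1/(5.14) = -0.2537, so d_i1 = -3.941 cm; m₁ = −d_i1/d_o1 = +0.7667.
d_o2 = 76.4 − (-3.941) = 80.34 cm.
Lens 2: 1/d_i2 = 1/(39.1) − 1/(80.34) = 0.01313, so d_i2 = 76.17 cm; m₂ = −d_i2/d_o2 = -0.9481.
m = m₁·m₂ = (+0.7667)(-0.9481) = -0.727.

m = -0.727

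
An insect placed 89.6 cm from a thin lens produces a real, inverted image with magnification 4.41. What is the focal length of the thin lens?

m = −d_i/d_o ⇒ d_i = −m·d_o = −(-4.41)·(89.6) = 395.1 cm.
1/f = 1/d_o + 1/d_i = 1/(89.6) + 1/(395.1) = 0.01369, so f = 73.0 cm.
Since f is positive, the thin lens is converging.

f = 73.0 cm (converging)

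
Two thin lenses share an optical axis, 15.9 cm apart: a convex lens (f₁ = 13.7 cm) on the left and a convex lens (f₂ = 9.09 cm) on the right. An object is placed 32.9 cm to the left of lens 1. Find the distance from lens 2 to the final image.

Lens 1: 1/d_i1 = 1/f₁ − 1/d_o1 = 1/(13.7) − 1/(32.9) = 0.04260, so d_i1 = 23.48 cm.
The intermediate image is 23.48 cm to the right of lens 1, which lies 7.580 cm to the right of lens 2 — a virtual object — so d_o2 = −7.580 cm.
Lens 2: 1/d_i2 = 1/f₂ − 1/d_o2 = 1/(9.09) − 1/(-7.580) = 0.2419, so d_i2 = 4.13 cm.
The final image is real, 4.13 cm to the right of lens 2 (overall magnification ≈ -0.39).

4.13 cm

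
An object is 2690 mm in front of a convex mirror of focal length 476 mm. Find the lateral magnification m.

m = +0.150

For a convex mirror, f = -476 mm.
1/d_i = 1/f − 1/d_o = 1/(-476.0) − 1/(2690) = -0.002473, so d_i = -404.4 mm.
m = −d_i/d_o = −(-404.4)/(2690) = +0.150.
The image is virtual, upright and reduced, behind the mirror.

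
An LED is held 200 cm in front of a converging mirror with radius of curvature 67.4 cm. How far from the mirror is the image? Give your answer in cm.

f = R/2 = 67.4/2 = 33.70 cm.
Mirror equation: 1/v = 1/f − 1/u = 1/(33.70) − 1/(200) = 0.02967 − 0.005000 = 0.02467, so v = 40.5 cm.
The image is real, inverted and reduced, in front of the mirror.

40.5 cm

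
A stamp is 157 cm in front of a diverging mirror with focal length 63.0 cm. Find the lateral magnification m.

m = +0.286

For a diverging mirror, f = -63.0 cm.
1/d_i = 1/f − 1/d_o = 1/(-63.00) − 1/(157) = -0.02224, so d_i = -44.96 cm.
m = −d_i/d_o = −(-44.96)/(157) = +0.286.
The image is virtual, upright and reduced, behind the mirror.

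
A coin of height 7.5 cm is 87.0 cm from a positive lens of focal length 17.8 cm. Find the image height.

1.93 cm

1/d_i = 1/f − 1/d_o = 1/(17.80) − 1/(87.0) = 0.04469, so d_i = 22.38 cm.
m = −d_i/d_o = -0.2572.
|h_i| = |m|·h_o = 0.2572 × 7.5 = 1.93 cm. The image is real, inverted and reduced, on the far side of the lens.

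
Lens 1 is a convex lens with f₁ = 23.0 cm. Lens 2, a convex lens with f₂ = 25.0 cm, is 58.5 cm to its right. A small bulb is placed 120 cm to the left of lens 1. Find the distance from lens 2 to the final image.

Lens 1: 1/d_i1 = 1/f₁ − 1/d_o1 = 1/(23.0) − 1/(120) = 0.03514, so d_i1 = 28.45 cm.
The intermediate image is 28.45 cm to the right of lens 1, which is 58.5 − (28.45) = 30.05 cm to the left of lens 2, so d_o2 = +30.05 cm.
Lens 2: 1/d_i2 = 1/f₂ − 1/d_o2 = 1/(25.0) − 1/(30.05) = 0.006722, so d_i2 = 149 cm.
The final image is real, 149 cm to the right of lens 2 (overall magnification ≈ 1.2).

149 cm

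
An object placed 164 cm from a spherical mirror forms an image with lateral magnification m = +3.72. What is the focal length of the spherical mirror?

f = 224 cm (concave)

m = −d_i/d_o ⇒ d_i = −m·d_o = −(+3.72)·(164) = -610.1 cm.
1/f = 1/d_o + 1/d_i = 1/(164) + 1/(-610.1) = 0.004458, so f = 224 cm.
Since f is positive, the spherical mirror is concave.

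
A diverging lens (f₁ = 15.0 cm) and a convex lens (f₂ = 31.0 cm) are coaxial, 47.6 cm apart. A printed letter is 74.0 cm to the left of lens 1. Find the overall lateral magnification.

m = -0.180

f₁ = −15.0 cm (diverging).
Lens 1: 1/d_i1 = 1/(-15.0) − 1/(74.0) = -0.08018, so d_i1 = -12.47 cm; m₁ = −d_i1/d_o1 = +0.1685.
d_o2 = 47.6 − (-12.47) = 60.07 cm.
Lens 2: 1/d_i2 = 1/(31.0) − 1/(60.07) = 0.01561, so d_i2 = 64.06 cm; m₂ = −d_i2/d_o2 = -1.066.
m = m₁·m₂ = (+0.1685)(-1.066) = -0.180.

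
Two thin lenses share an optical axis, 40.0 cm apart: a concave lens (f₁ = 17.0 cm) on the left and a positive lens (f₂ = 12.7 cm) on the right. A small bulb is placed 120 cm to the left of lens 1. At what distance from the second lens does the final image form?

Lens 1 is diverging, so f₁ = −17.0 cm.
Lens 1: 1/d_i1 = 1/f₁ − 1/d_o1 = 1/(-17.0) − 1/(120) = -0.06716, so d_i1 = -14.89 cm.
The intermediate image is 14.89 cm to the left of lens 1 (virtual), which is 40.0 − (-14.89) = 54.89 cm to the left of lens 2, so d_o2 = +54.89 cm.
Lens 2: 1/d_i2 = 1/f₂ − 1/d_o2 = 1/(12.7) − 1/(54.89) = 0.06052, so d_i2 = 16.5 cm.
The final image is real, 16.5 cm to the right of lens 2 (overall magnification ≈ -0.037).

16.5 cm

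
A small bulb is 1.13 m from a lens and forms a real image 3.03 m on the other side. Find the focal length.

Real image ⇒ d_i = +3.03 m.
1/f = 1/d_o + 1/d_i = 1/(1.13) + 1/(3.03) = 1.215, so f = 0.823 m.
Since f is positive, the lens is converging.

f = 0.823 m (converging)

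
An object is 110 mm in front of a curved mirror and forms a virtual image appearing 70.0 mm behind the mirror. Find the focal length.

f = -192 mm (convex)

Virtual image ⇒ d_i = −70.0 mm.
1/f = 1/d_o + 1/d_i = 1/(110) + 1/(-70.0) = -0.005195, so f = -192 mm.
Since f is negative, the curved mirror is convex.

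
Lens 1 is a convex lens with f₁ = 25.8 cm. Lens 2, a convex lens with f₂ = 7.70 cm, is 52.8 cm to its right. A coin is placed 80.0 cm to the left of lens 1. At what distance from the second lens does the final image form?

16.1 cm

Lens 1: 1/d_i1 = 1/f₁ − 1/d_o1 = 1/(25.8) − 1/(80.0) = 0.02626, so d_i1 = 38.08 cm.
The intermediate image is 38.08 cm to the right of lens 1, which is 52.8 − (38.08) = 14.72 cm to the left of lens 2, so d_o2 = +14.72 cm.
Lens 2: 1/d_i2 = 1/f₂ − 1/d_o2 = 1/(7.70) − 1/(14.72) = 0.06194, so d_i2 = 16.1 cm.
The final image is real, 16.1 cm to the right of lens 2 (overall magnification ≈ 0.52).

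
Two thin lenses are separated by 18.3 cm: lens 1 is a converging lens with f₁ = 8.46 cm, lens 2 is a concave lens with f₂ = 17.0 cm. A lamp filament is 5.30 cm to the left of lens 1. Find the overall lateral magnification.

Lens 1: 1/d_i1 = 1/(8.46) − 1/(5.30) = -0.07048, so d_i1 = -14.19 cm; m₁ = −d_i1/d_o1 = +2.677.
d_o2 = 18.3 − (-14.19) = 32.49 cm.
f₂ = −17.0 cm (diverging).
Lens 2: 1/d_i2 = 1/(-17.0) − 1/(32.49) = -0.08960, so d_i2 = -11.16 cm; m₂ = −d_i2/d_o2 = +0.3435.
m = m₁·m₂ = (+2.677)(+0.3435) = +0.920.

m = +0.920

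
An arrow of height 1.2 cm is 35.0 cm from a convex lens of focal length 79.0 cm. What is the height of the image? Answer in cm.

1/d_i = 1/f − 1/d_o = 1/(79.00) − 1/(35.0) = -0.01591, so d_i = -62.84 cm.
m = −d_i/d_o = +1.795.
|h_i| = |m|·h_o = 1.795 × 1.2 = 2.15 cm. The image is virtual, upright and enlarged, on the same side as the object.

2.15 cm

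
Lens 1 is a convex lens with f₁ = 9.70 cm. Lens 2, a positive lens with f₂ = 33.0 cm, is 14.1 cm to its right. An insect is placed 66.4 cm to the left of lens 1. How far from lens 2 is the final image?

2.99 cm

Lens 1: 1/d_i1 = 1/f₁ − 1/d_o1 = 1/(9.70) − 1/(66.4) = 0.08803, so d_i1 = 11.36 cm.
The intermediate image is 11.36 cm to the right of lens 1, which is 14.1 − (11.36) = 2.740 cm to the left of lens 2, so d_o2 = +2.740 cm.
Lens 2: 1/d_i2 = 1/f₂ − 1/d_o2 = 1/(33.0) − 1/(2.740) = -0.3347, so d_i2 = -2.99 cm.
The final image is virtual, 2.99 cm to the left of lens 2 (overall magnification ≈ -0.19).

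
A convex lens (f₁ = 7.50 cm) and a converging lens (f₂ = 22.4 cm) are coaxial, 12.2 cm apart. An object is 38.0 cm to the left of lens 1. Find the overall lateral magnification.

Lens 1: 1/d_i1 = 1/(7.50) − 1/(38.0) = 0.1070, so d_i1 = 9.344 cm; m₁ = −d_i1/d_o1 = -0.2459.
d_o2 = 12.2 − (9.344) = 2.856 cm.
Lens 2: 1/d_i2 = 1/(22.4) − 1/(2.856) = -0.3055, so d_i2 = -3.273 cm; m₂ = −d_i2/d_o2 = +1.146.
m = m₁·m₂ = (-0.2459)(+1.146) = -0.282.

m = -0.282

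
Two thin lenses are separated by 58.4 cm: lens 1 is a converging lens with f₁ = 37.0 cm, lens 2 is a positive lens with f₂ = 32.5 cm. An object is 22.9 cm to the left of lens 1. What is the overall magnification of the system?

m = -0.992

Lens 1: 1/d_i1 = 1/(37.0) − 1/(22.9) = -0.01664, so d_i1 = -60.09 cm; m₁ = −d_i1/d_o1 = +2.624.
d_o2 = 58.4 − (-60.09) = 118.5 cm.
Lens 2: 1/d_i2 = 1/(32.5) − 1/(118.5) = 0.02233, so d_i2 = 44.78 cm; m₂ = −d_i2/d_o2 = -0.3779.
m = m₁·m₂ = (+2.624)(-0.3779) = -0.992.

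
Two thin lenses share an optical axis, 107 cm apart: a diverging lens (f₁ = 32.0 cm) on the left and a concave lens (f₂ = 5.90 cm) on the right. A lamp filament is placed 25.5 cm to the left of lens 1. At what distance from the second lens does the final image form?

Lens 1 is diverging, so f₁ = −32.0 cm.
Lens 1: 1/d_i1 = 1/f₁ − 1/d_o1 = 1/(-32.0) − 1/(25.5) = -0.07047, so d_i1 = -14.19 cm.
The intermediate image is 14.19 cm to the left of lens 1 (virtual), which is 107 − (-14.19) = 121.2 cm to the left of lens 2, so d_o2 = +121.2 cm.
Lens 2 is diverging, so f₂ = −5.90 cm.
Lens 2: 1/d_i2 = 1/f₂ − 1/d_o2 = 1/(-5.90) − 1/(121.2) = -0.1777, so d_i2 = -5.63 cm.
The final image is virtual, 5.63 cm to the left of lens 2 (overall magnification ≈ 0.026).

5.63 cm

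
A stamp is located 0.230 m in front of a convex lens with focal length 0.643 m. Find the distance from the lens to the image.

Thin-lens equation: 1/s_i = 1/f − 1/s_o = 1/(0.6430) − 1/(0.230) = 1.555 − 4.348 = -2.793, so s_i = -0.358 m.
The image is virtual, upright and enlarged, on the same side as the object.

0.358 m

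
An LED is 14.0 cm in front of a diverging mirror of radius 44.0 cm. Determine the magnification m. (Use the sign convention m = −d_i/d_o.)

m = +0.611

f = R/2 = 44.0/2 = 22.00 cm; for a diverging mirror, f = -22.00 cm.
1/d_i = 1/f − 1/d_o = 1/(-22.00) − 1/(14.0) = -0.1169, so d_i = -8.556 cm.
m = −d_i/d_o = −(-8.556)/(14.0) = +0.611.
The image is virtual, upright and reduced, behind the mirror.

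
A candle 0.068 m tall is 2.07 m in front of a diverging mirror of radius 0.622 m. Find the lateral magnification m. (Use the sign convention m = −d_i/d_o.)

m = +0.131

f = R/2 = 0.622/2 = 0.3110 m; for a diverging mirror, f = -0.3110 m.
1/d_i = 1/f − 1/d_o = 1/(-0.3110) − 1/(2.07) = -3.699, so d_i = -0.2704 m.
m = −d_i/d_o = −(-0.2704)/(2.07) = +0.131.
The image is virtual, upright and reduced, behind the mirror.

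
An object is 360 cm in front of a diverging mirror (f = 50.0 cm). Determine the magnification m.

For a diverging mirror, f = -50.0 cm.
1/d_i = 1/f − 1/d_o = 1/(-50.00) − 1/(360) = -0.02278, so d_i = -43.90 cm.
m = −d_i/d_o = −(-43.90)/(360) = +0.122.
The image is virtual, upright and reduced, behind the mirror.

m = +0.122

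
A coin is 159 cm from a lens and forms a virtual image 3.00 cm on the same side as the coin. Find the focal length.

Virtual image ⇒ d_i = −3.00 cm.
1/f = 1/d_o + 1/d_i = 1/(159) + 1/(-3.00) = -0.3270, so f = -3.06 cm.
Since f is negative, the lens is diverging.

f = -3.06 cm (diverging)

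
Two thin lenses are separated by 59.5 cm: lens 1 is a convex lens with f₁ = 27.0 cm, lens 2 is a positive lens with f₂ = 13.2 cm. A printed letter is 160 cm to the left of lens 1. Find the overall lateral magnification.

m = +0.194

Lens 1: 1/d_i1 = 1/(27.0) − 1/(160) = 0.03079, so d_i1 = 32.48 cm; m₁ = −d_i1/d_o1 = -0.2030.
d_o2 = 59.5 − (32.48) = 27.02 cm.
Lens 2: 1/d_i2 = 1/(13.2) − 1/(27.02) = 0.03875, so d_i2 = 25.81 cm; m₂ = −d_i2/d_o2 = -0.9551.
m = m₁·m₂ = (-0.2030)(-0.9551) = +0.194.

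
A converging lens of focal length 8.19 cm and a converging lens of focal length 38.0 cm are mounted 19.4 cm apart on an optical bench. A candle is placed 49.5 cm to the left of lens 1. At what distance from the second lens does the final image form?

Lens 1: 1/d_i1 = 1/f₁ − 1/d_o1 = 1/(8.19) − 1/(49.5) = 0.1019, so d_i1 = 9.814 cm.
The intermediate image is 9.814 cm to the right of lens 1, which is 19.4 − (9.814) = 9.586 cm to the left of lens 2, so d_o2 = +9.586 cm.
Lens 2: 1/d_i2 = 1/f₂ − 1/d_o2 = 1/(38.0) − 1/(9.586) = -0.07800, so d_i2 = -12.8 cm.
The final image is virtual, 12.8 cm to the left of lens 2 (overall magnification ≈ -0.27).

12.8 cm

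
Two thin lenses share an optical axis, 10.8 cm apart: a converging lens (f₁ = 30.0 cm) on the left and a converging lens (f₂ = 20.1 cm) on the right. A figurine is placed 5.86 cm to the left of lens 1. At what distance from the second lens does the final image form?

Lens 1: 1/d_i1 = 1/f₁ − 1/d_o1 = 1/(30.0) − 1/(5.86) = -0.1373, so d_i1 = -7.283 cm.
The intermediate image is 7.283 cm to the left of lens 1 (virtual), which is 10.8 − (-7.283) = 18.08 cm to the left of lens 2, so d_o2 = +18.08 cm.
Lens 2: 1/d_i2 = 1/f₂ − 1/d_o2 = 1/(20.1) − 1/(18.08) = -0.005558, so d_i2 = -180 cm.
The final image is virtual, 180 cm to the left of lens 2 (overall magnification ≈ 12).

180 cm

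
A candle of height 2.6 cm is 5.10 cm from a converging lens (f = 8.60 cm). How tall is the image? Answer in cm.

6.39 cm

1/d_i = 1/f − 1/d_o = 1/(8.600) − 1/(5.10) = -0.07980, so d_i = -12.53 cm.
m = −d_i/d_o = +2.457.
|h_i| = |m|·h_o = 2.457 × 2.6 = 6.39 cm. The image is virtual, upright and enlarged, on the same side as the object.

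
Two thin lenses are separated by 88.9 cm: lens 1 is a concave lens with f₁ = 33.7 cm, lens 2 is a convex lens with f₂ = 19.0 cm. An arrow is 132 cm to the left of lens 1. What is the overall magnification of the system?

f₁ = −33.7 cm (diverging).
Lens 1: 1/d_i1 = 1/(-33.7) − 1/(132) = -0.03725, so d_i1 = -26.85 cm; m₁ = −d_i1/d_o1 = +0.2034.
d_o2 = 88.9 − (-26.85) = 115.8 cm.
Lens 2: 1/d_i2 = 1/(19.0) − 1/(115.8) = 0.04400, so d_i2 = 22.73 cm; m₂ = −d_i2/d_o2 = -0.1963.
m = m₁·m₂ = (+0.2034)(-0.1963) = -0.0399.

m = -0.0399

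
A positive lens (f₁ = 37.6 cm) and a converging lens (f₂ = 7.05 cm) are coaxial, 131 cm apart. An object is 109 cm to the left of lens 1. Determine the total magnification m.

m = +0.0558

Lens 1: 1/d_i1 = 1/(37.6) − 1/(109) = 0.01742, so d_i1 = 57.40 cm; m₁ = −d_i1/d_o1 = -0.5266.
d_o2 = 131 − (57.40) = 73.60 cm.
Lens 2: 1/d_i2 = 1/(7.05) − 1/(73.60) = 0.1283, so d_i2 = 7.797 cm; m₂ = −d_i2/d_o2 = -0.1059.
m = m₁·m₂ = (-0.5266)(-0.1059) = +0.0558.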